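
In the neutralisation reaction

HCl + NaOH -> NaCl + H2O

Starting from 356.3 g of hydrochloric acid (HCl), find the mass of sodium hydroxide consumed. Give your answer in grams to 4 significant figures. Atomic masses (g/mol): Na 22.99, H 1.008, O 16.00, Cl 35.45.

M(HCl) = 1.008 + 35.45 = 36.458 g/mol.
M(NaOH) = 22.99 + 16.00 + 1.008 = 39.998 g/mol.
n(HCl) = 356.30 g / 36.458 g/mol = 9.7729 mol.
From the equation the HCl:NaOH mole ratio is 1:1, so n(NaOH) = 9.7729 × 1/1 = 9.7729 mol.
Mass of NaOH = 9.7729 mol × 39.998 g/mol = 390.90 g.

390.9 g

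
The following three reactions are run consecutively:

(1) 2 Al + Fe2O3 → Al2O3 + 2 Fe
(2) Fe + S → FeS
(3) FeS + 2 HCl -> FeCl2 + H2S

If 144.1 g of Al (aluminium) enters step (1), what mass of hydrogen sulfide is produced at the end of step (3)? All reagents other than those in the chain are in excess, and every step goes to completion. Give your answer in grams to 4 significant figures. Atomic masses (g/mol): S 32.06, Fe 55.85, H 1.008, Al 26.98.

182.0 g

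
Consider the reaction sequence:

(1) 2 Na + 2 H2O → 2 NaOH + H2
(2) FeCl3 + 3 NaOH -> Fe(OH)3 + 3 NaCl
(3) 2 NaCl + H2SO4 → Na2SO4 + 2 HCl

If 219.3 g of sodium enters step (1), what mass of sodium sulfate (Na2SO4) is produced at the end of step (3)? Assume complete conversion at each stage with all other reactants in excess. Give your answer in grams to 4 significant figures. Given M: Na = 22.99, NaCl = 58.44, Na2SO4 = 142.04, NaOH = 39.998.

677.5 g

n(Na) = 219.3 / 22.99 = 9.5389 mol.
Reaction (1): Na→NaOH ratio 2:2 ⇒ n(NaOH) = 9.5389 mol.
Reaction (2): NaOH→NaCl ratio 3:3 ⇒ n(NaCl) = 9.5389 mol.
Reaction (3): NaCl→Na2SO4 ratio 2:1 ⇒ n(Na2SO4) = 4.7695 mol.
Mass of Na2SO4 = 4.7695 × 142.04 = 677.45 g.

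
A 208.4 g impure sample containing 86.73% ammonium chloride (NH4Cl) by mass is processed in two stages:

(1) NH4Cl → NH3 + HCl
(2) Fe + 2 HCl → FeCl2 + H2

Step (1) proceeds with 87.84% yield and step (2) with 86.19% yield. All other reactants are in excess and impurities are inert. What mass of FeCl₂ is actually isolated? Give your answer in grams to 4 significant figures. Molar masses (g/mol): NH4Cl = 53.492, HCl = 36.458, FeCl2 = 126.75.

Pure NH4Cl = 208.4 × 0.8673 = 180.75 g.
n(NH4Cl) = 180.75 / 53.492 = 3.3789 mol.
Step 1 (NH4Cl:HCl = 1:1): theoretical n(HCl) = 3.3789 mol; at 87.84% yield, n(HCl) = 2.9680 mol.
Step 2 (HCl:FeCl2 = 2:1): theoretical n(FeCl2) = 1.4840 mol, so theoretical mass = 1.4840 × 126.75 = 188.10 g.
At 86.19% yield, actual mass of FeCl2 = 188.10 × 0.8619 = 162.12 g.

162.1 g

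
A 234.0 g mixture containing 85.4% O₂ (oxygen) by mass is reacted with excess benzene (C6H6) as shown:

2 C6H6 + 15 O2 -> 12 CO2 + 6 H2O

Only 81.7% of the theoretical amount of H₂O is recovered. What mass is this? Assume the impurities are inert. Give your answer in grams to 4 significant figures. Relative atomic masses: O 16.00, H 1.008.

36.77 g

Pure O2 available = 234.0 g × 0.854 = 199.84 g.
M(O2) = 2(16.00) = 32.00 g/mol.
M(H2O) = 2(1.008) + 16.00 = 18.016 g/mol.
n(O2) = 199.84 g / 32.00 g/mol = 6.2449 mol.
From the equation the O2:H2O mole ratio is 15:6, so n(H2O) = 6.2449 × 6/15 = 2.4980 mol.
Mass of H2O = 2.4980 mol × 18.016 g/mol = 45.003 g.
Actual mass collected = 45.003 g × 0.817 = 36.768 g.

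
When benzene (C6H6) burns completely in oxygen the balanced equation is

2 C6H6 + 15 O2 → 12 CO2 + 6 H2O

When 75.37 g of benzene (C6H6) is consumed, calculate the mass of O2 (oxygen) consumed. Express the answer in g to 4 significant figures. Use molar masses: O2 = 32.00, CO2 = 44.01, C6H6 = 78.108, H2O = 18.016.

n(C6H6) = 75.370 g / 78.108 g/mol = 0.96495 mol.
From the equation the C6H6:O2 mole ratio is 2:15, so n(O2) = 0.96495 × 15/2 = 7.2371 mol.
Mass of O2 = 7.2371 mol × 32.00 g/mol = 231.59 g.

231.6 g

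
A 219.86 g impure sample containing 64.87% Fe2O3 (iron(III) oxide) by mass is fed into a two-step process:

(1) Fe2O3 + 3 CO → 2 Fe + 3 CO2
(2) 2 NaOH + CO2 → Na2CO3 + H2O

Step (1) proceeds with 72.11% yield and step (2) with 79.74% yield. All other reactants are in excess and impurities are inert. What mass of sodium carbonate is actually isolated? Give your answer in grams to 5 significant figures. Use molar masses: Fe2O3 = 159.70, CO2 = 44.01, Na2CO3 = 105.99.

163.28 g

Pure Fe2O3 = 219.86 × 0.6487 = 142.623 g.
n(Fe2O3) = 142.623 / 159.70 = 0.893069 mol.
Step 1 (Fe2O3:CO2 = 1:3): theoretical n(CO2) = 2.67921 mol; at 72.11% yield, n(CO2) = 1.93198 mol.
Step 2 (CO2:Na2CO3 = 1:1): theoretical n(Na2CO3) = 1.93198 mol, so theoretical mass = 1.93198 × 105.99 = 204.770 g.
At 79.74% yield, actual mass of Na2CO3 = 204.770 × 0.7974 = 163.284 g.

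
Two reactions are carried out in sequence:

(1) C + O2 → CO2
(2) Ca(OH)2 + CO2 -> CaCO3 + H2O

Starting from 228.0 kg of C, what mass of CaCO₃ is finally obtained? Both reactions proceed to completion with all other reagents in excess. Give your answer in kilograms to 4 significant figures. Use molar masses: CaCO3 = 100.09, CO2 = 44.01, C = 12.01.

228.0 kg = 228000 g.
n(C) = 228000 / 12.01 = 18984 mol.
Step 1 gives a 1:1 ratio of C to CO2, so n(CO2) = 18984 mol.
In step 2 the CO2:CaCO3 ratio is 1:1, so n(CaCO3) = 18984 mol.
Mass of CaCO3 = 18984 × 100.09 = 1.9001 × 10^6 g = 1900 kg.

1900 kg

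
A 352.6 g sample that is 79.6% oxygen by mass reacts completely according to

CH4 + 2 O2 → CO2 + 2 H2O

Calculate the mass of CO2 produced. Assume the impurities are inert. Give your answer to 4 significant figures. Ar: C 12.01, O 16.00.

Mass of pure O2 = 352.6 g × 0.796 = 280.67 g.
M(O2) = 2(16.00) = 32.00 g/mol.
M(CO2) = 12.01 + 2(16.00) = 44.01 g/mol.
n(O2) = 280.67 g / 32.00 g/mol = 8.7709 mol.
From the equation the O2:CO2 mole ratio is 2:1, so n(CO2) = 8.7709 × 1/2 = 4.3855 mol.
Mass of CO2 = 4.3855 mol × 44.01 g/mol = 193.00 g.

193.0 g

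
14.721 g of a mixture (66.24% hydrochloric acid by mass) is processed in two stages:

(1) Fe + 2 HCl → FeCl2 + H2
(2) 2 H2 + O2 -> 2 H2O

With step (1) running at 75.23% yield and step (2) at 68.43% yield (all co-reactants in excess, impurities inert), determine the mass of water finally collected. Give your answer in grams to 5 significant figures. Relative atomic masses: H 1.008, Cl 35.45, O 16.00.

Pure HCl = 14.721 × 0.6624 = 9.75119 g.
M(HCl) = 1.008 + 35.45 = 36.458 g/mol.
M(H2O) = 2(1.008) + 16.00 = 18.016 g/mol.
n(HCl) = 9.75119 / 36.458 = 0.267464 mol.
Step 1 (HCl:H2 = 2:1): theoretical n(H2) = 0.133732 mol; at 75.23% yield, n(H2) = 0.100606 mol.
Step 2 (H2:H2O = 2:2): theoretical n(H2O) = 0.100606 mol, so theoretical mass = 0.100606 × 18.016 = 1.81253 g.
At 68.43% yield, actual mass of H2O = 1.81253 × 0.6843 = 1.24031 g.

1.2403 g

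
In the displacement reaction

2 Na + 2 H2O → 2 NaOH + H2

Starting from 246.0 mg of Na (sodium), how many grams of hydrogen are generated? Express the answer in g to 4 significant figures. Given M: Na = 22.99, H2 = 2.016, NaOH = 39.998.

0.01079 g

Convert: 246.0 mg = 0.24600 g.
n(Na) = 0.24600 g / 22.99 g/mol = 0.010700 mol.
From the equation the Na:H2 mole ratio is 2:1, so n(H2) = 0.010700 × 1/2 = 0.0053502 mol.
Mass of H2 = 0.0053502 mol × 2.016 g/mol = 0.010786 g.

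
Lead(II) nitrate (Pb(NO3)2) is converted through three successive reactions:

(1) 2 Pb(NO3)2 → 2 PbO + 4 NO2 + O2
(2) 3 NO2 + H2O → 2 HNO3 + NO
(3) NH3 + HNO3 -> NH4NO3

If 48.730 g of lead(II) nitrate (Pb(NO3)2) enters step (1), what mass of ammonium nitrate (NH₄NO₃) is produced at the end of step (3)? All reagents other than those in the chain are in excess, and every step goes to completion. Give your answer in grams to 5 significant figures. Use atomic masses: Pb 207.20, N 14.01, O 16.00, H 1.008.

M(Pb(NO3)2) = 207.20 + 2(14.01) + 6(16.00) = 331.22 g/mol.
M(NH4NO3) = 2(14.01) + 4(1.008) + 3(16.00) = 80.052 g/mol.
n(Pb(NO3)2) = 48.730 / 331.22 = 0.147123 mol.
Reaction (1): Pb(NO3)2→NO2 ratio 2:4 ⇒ n(NO2) = 0.294246 mol.
Reaction (2): NO2→HNO3 ratio 3:2 ⇒ n(HNO3) = 0.196164 mol.
Reaction (3): HNO3→NH4NO3 ratio 1:1 ⇒ n(NH4NO3) = 0.196164 mol.
Mass of NH4NO3 = 0.196164 × 80.052 = 15.7033 g.

15.703 g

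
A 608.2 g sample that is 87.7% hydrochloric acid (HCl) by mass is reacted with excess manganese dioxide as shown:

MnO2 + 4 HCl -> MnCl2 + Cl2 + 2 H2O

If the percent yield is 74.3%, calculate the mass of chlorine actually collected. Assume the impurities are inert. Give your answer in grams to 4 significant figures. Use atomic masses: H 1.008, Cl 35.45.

Pure HCl available = 608.2 g × 0.877 = 533.39 g.
M(HCl) = 1.008 + 35.45 = 36.458 g/mol.
M(Cl2) = 2(35.45) = 70.90 g/mol.
n(HCl) = 533.39 g / 36.458 g/mol = 14.630 mol.
From the equation the HCl:Cl2 mole ratio is 4:1, so n(Cl2) = 14.630 × 1/4 = 3.6576 mol.
Mass of Cl2 = 3.6576 mol × 70.90 g/mol = 259.32 g.
Actual mass collected = 259.32 g × 0.743 = 192.68 g.

192.7 g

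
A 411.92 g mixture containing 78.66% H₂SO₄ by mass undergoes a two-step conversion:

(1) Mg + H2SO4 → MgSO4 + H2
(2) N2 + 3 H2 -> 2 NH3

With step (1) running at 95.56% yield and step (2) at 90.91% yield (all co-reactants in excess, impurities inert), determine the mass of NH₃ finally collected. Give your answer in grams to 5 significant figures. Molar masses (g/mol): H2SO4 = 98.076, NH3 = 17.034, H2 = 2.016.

Pure H2SO4 = 411.92 × 0.7866 = 324.016 g.
n(H2SO4) = 324.016 / 98.076 = 3.30373 mol.
Step 1 (H2SO4:H2 = 1:1): theoretical n(H2) = 3.30373 mol; at 95.56% yield, n(H2) = 3.15704 mol.
Step 2 (H2:NH3 = 3:2): theoretical n(NH3) = 2.10469 mol, so theoretical mass = 2.10469 × 17.034 = 35.8514 g.
At 90.91% yield, actual mass of NH3 = 35.8514 × 0.9091 = 32.5925 g.

32.592 g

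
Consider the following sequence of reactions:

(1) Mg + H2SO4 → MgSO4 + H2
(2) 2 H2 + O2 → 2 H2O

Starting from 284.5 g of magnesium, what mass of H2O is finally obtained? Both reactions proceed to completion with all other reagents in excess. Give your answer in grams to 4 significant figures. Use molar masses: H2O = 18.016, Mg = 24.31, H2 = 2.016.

210.8 g

n(Mg) = 284.50 / 24.31 = 11.703 mol.
Step 1 gives a 1:1 ratio of Mg to H2, so n(H2) = 11.703 mol.
In step 2 the H2:H2O ratio is 2:2, so n(H2O) = 11.703 mol.
Mass of H2O = 11.703 × 18.016 = 210.84 g.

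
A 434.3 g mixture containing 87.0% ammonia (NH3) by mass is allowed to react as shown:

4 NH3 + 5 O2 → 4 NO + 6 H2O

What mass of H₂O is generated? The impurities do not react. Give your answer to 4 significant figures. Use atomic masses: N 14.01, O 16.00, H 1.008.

Mass of pure NH3 = 434.3 g × 0.870 = 377.84 g.
M(NH3) = 14.01 + 3(1.008) = 17.034 g/mol.
M(H2O) = 2(1.008) + 16.00 = 18.016 g/mol.
n(NH3) = 377.84 g / 17.034 g/mol = 22.182 mol.
From the equation the NH3:H2O mole ratio is 4:6, so n(H2O) = 22.182 × 6/4 = 33.272 mol.
Mass of H2O = 33.272 mol × 18.016 g/mol = 599.43 g.

599.4 g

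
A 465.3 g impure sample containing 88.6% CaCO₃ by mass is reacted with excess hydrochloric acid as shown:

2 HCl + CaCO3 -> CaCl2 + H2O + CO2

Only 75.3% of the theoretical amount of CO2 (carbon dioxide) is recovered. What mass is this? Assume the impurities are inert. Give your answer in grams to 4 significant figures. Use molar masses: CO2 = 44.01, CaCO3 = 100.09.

136.5 g

Pure CaCO3 available = 465.3 g × 0.886 = 412.26 g.
n(CaCO3) = 412.26 g / 100.09 g/mol = 4.1189 mol.
From the equation the CaCO3:CO2 mole ratio is 1:1, so n(CO2) = 4.1189 × 1/1 = 4.1189 mol.
Mass of CO2 = 4.1189 mol × 44.01 g/mol = 181.27 g.
Actual mass collected = 181.27 g × 0.753 = 136.50 g.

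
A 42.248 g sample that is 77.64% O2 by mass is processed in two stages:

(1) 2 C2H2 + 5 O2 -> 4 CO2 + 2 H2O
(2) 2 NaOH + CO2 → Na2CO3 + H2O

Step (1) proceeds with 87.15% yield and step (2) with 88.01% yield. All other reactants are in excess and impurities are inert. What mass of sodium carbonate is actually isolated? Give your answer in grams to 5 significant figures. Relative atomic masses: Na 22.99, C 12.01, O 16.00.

Pure O2 = 42.248 × 0.7764 = 32.8013 g.
M(O2) = 2(16.00) = 32.00 g/mol.
M(Na2CO3) = 2(22.99) + 12.01 + 3(16.00) = 105.99 g/mol.
n(O2) = 32.8013 / 32.00 = 1.02504 mol.
Step 1 (O2:CO2 = 5:4): theoretical n(CO2) = 0.820034 mol; at 87.15% yield, n(CO2) = 0.714659 mol.
Step 2 (CO2:Na2CO3 = 1:1): theoretical n(Na2CO3) = 0.714659 mol, so theoretical mass = 0.714659 × 105.99 = 75.7467 g.
At 88.01% yield, actual mass of Na2CO3 = 75.7467 × 0.8801 = 66.6647 g.

66.665 g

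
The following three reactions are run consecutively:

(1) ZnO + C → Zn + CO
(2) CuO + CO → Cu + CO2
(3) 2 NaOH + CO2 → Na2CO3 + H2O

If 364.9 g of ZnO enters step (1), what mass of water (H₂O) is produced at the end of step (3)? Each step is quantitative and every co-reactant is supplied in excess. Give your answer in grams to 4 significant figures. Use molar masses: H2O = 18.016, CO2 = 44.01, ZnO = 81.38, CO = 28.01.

80.78 g

n(ZnO) = 364.9 / 81.38 = 4.4839 mol.
Reaction (1): ZnO→CO ratio 1:1 ⇒ n(CO) = 4.4839 mol.
Reaction (2): CO→CO2 ratio 1:1 ⇒ n(CO2) = 4.4839 mol.
Reaction (3): CO2→H2O ratio 1:1 ⇒ n(H2O) = 4.4839 mol.
Mass of H2O = 4.4839 × 18.016 = 80.782 g.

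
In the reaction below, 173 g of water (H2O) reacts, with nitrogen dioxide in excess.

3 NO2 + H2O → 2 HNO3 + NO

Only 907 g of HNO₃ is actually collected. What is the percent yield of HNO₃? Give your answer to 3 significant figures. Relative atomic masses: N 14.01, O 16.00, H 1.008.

M(H2O) = 2(1.008) + 16.00 = 18.016 g/mol.
M(HNO3) = 1.008 + 14.01 + 3(16.00) = 63.018 g/mol.
n(H2O) = 173.0 g / 18.016 g/mol = 9.603 mol.
From the equation the H2O:HNO3 mole ratio is 1:2, so n(HNO3) = 9.603 × 2/1 = 19.21 mol.
Mass of HNO3 = 19.21 mol × 63.018 g/mol = 1210 g.
This is the theoretical yield. Percent yield = 907 g / 1210 g × 100% = 74.94%.

74.9 %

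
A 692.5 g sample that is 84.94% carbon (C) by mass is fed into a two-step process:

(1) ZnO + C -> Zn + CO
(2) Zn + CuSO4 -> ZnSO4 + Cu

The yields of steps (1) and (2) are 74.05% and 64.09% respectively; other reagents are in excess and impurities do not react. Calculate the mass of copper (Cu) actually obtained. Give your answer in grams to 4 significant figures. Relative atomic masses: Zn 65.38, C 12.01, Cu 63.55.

Pure C = 692.5 × 0.8494 = 588.21 g.
M(C) = 12.01 g/mol.
M(Cu) = 63.55 g/mol.
n(C) = 588.21 / 12.01 = 48.977 mol.
Step 1 (C:Zn = 1:1): theoretical n(Zn) = 48.977 mol; at 74.05% yield, n(Zn) = 36.267 mol.
Step 2 (Zn:Cu = 1:1): theoretical n(Cu) = 36.267 mol, so theoretical mass = 36.267 × 63.55 = 2304.8 g.
At 64.09% yield, actual mass of Cu = 2304.8 × 0.6409 = 1477.1 g.

1477 g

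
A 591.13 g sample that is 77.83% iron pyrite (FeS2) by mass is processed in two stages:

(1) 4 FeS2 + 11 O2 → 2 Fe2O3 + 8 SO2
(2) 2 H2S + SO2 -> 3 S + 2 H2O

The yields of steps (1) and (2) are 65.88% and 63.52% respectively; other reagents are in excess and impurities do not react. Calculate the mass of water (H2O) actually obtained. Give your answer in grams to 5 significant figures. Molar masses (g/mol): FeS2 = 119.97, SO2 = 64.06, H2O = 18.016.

115.65 g

Pure FeS2 = 591.13 × 0.7783 = 460.076 g.
n(FeS2) = 460.076 / 119.97 = 3.83493 mol.
Step 1 (FeS2:SO2 = 4:8): theoretical n(SO2) = 7.66986 mol; at 65.88% yield, n(SO2) = 5.05290 mol.
Step 2 (SO2:H2O = 1:2): theoretical n(H2O) = 10.1058 mol, so theoretical mass = 10.1058 × 18.016 = 182.066 g.
At 63.52% yield, actual mass of H2O = 182.066 × 0.6352 = 115.648 g.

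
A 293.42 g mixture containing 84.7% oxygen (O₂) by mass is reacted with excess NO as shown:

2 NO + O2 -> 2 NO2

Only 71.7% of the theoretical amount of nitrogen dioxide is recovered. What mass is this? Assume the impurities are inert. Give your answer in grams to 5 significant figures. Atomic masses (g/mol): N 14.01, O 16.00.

Pure O2 available = 293.42 g × 0.847 = 248.527 g.
M(O2) = 2(16.00) = 32.00 g/mol.
M(NO2) = 14.01 + 2(16.00) = 46.01 g/mol.
n(O2) = 248.527 g / 32.00 g/mol = 7.76646 mol.
From the equation the O2:NO2 mole ratio is 1:2, so n(NO2) = 7.76646 × 2/1 = 15.5329 mol.
Mass of NO2 = 15.5329 mol × 46.01 g/mol = 714.670 g.
Actual mass collected = 714.670 g × 0.717 = 512.418 g.

512.42 g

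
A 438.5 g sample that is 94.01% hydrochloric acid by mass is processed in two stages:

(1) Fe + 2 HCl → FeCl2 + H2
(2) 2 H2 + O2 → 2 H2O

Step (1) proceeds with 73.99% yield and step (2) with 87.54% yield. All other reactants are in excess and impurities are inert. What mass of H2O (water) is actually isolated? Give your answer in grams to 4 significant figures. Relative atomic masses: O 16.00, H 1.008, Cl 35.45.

65.97 g

Pure HCl = 438.5 × 0.9401 = 412.23 g.
M(HCl) = 1.008 + 35.45 = 36.458 g/mol.
M(H2O) = 2(1.008) + 16.00 = 18.016 g/mol.
n(HCl) = 412.23 / 36.458 = 11.307 mol.
Step 1 (HCl:H2 = 2:1): theoretical n(H2) = 5.6535 mol; at 73.99% yield, n(H2) = 4.1831 mol.
Step 2 (H2:H2O = 2:2): theoretical n(H2O) = 4.1831 mol, so theoretical mass = 4.1831 × 18.016 = 75.362 g.
At 87.54% yield, actual mass of H2O = 75.362 × 0.8754 = 65.972 g.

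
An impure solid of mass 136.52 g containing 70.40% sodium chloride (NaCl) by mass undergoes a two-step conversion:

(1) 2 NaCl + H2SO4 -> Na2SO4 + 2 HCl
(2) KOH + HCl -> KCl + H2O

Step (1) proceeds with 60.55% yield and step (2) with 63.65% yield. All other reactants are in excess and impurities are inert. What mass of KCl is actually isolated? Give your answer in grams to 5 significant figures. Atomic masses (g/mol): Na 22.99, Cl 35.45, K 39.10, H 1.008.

47.252 g

Pure NaCl = 136.52 × 0.7040 = 96.1101 g.
M(NaCl) = 22.99 + 35.45 = 58.44 g/mol.
M(KCl) = 39.10 + 35.45 = 74.55 g/mol.
n(NaCl) = 96.1101 / 58.44 = 1.64459 mol.
Step 1 (NaCl:HCl = 2:2): theoretical n(HCl) = 1.64459 mol; at 60.55% yield, n(HCl) = 0.995802 mol.
Step 2 (HCl:KCl = 1:1): theoretical n(KCl) = 0.995802 mol, so theoretical mass = 0.995802 × 74.55 = 74.2370 g.
At 63.65% yield, actual mass of KCl = 74.2370 × 0.6365 = 47.2519 g.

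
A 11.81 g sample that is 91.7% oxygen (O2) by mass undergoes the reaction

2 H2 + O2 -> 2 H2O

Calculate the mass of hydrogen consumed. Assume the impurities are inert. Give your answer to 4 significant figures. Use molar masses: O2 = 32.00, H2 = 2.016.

Mass of pure O2 = 11.81 g × 0.917 = 10.830 g.
n(O2) = 10.830 g / 32.00 g/mol = 0.33843 mol.
From the equation the O2:H2 mole ratio is 1:2, so n(H2) = 0.33843 × 2/1 = 0.67686 mol.
Mass of H2 = 0.67686 mol × 2.016 g/mol = 1.3646 g.

1.365 g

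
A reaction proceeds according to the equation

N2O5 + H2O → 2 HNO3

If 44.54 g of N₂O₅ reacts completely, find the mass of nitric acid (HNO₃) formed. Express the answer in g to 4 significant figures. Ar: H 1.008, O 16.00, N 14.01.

M(N2O5) = 2(14.01) + 5(16.00) = 108.02 g/mol.
M(HNO3) = 1.008 + 14.01 + 3(16.00) = 63.018 g/mol.
n(N2O5) = 44.540 g / 108.02 g/mol = 0.41233 mol.
From the equation the N2O5:HNO3 mole ratio is 1:2, so n(HNO3) = 0.41233 × 2/1 = 0.82466 mol.
Mass of HNO3 = 0.82466 mol × 63.018 g/mol = 51.969 g.

51.97 g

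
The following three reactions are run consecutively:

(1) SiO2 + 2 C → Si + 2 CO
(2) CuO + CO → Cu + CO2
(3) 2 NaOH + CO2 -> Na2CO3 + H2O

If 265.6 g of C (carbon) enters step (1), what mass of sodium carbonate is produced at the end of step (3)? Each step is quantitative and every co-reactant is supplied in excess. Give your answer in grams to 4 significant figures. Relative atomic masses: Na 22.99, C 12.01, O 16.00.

2344 g

M(C) = 12.01 g/mol.
M(Na2CO3) = 2(22.99) + 12.01 + 3(16.00) = 105.99 g/mol.
n(C) = 265.6 / 12.01 = 22.115 mol.
Reaction (1): C→CO ratio 2:2 ⇒ n(CO) = 22.115 mol.
Reaction (2): CO→CO2 ratio 1:1 ⇒ n(CO2) = 22.115 mol.
Reaction (3): CO2→Na2CO3 ratio 1:1 ⇒ n(Na2CO3) = 22.115 mol.
Mass of Na2CO3 = 22.115 × 105.99 = 2344.0 g.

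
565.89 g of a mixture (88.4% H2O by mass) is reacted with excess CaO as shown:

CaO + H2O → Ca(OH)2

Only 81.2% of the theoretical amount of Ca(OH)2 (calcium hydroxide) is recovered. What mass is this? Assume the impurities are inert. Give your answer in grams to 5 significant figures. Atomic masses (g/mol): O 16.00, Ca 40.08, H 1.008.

1670.6 g

Pure H2O available = 565.89 g × 0.884 = 500.247 g.
M(H2O) = 2(1.008) + 16.00 = 18.016 g/mol.
M(Ca(OH)2) = 40.08 + 2(16.00) + 2(1.008) = 74.096 g/mol.
n(H2O) = 500.247 g / 18.016 g/mol = 27.7668 mol.
From the equation the H2O:Ca(OH)2 mole ratio is 1:1, so n(Ca(OH)2) = 27.7668 × 1/1 = 27.7668 mol.
Mass of Ca(OH)2 = 27.7668 mol × 74.096 g/mol = 2057.41 g.
Actual mass collected = 2057.41 g × 0.812 = 1670.62 g.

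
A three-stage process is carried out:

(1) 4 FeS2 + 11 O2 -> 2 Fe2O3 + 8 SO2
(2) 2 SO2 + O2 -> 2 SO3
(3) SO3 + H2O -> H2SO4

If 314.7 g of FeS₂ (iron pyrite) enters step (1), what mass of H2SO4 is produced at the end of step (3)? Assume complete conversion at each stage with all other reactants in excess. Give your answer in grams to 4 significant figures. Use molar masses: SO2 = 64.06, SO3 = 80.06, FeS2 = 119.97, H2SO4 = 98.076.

514.5 g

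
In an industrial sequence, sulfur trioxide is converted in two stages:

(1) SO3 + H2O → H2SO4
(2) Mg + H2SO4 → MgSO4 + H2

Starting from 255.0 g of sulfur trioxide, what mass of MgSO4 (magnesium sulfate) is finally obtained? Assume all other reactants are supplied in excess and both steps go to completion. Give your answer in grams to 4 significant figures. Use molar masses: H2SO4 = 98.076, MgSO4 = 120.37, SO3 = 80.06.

383.4 g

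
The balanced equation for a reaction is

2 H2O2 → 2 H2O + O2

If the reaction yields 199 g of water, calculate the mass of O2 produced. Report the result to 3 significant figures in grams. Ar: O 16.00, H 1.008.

177 g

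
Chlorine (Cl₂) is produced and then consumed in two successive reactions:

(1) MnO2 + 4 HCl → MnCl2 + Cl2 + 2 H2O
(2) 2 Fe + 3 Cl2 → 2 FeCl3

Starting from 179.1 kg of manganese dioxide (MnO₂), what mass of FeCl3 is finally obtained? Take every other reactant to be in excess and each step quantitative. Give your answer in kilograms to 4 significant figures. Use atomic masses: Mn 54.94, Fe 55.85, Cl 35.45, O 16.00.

M(MnO2) = 54.94 + 2(16.00) = 86.94 g/mol.
M(FeCl3) = 55.85 + 3(35.45) = 162.20 g/mol.
179.1 kg = 179100 g.
n(MnO2) = 179100 / 86.94 = 2060.0 mol.
Step 1 gives a 1:1 ratio of MnO2 to Cl2, so n(Cl2) = 2060.0 mol.
In step 2 the Cl2:FeCl3 ratio is 3:2, so n(FeCl3) = 1373.4 mol.
Mass of FeCl3 = 1373.4 × 162.20 = 222760 g = 222.8 kg.

222.8 kg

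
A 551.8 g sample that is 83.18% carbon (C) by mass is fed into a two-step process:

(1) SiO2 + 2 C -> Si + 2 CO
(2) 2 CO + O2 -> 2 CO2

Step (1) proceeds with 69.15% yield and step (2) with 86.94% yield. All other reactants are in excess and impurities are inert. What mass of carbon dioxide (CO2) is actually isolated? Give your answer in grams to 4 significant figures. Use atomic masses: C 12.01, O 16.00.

Pure C = 551.8 × 0.8318 = 458.99 g.
M(C) = 12.01 g/mol.
M(CO2) = 12.01 + 2(16.00) = 44.01 g/mol.
n(C) = 458.99 / 12.01 = 38.217 mol.
Step 1 (C:CO = 2:2): theoretical n(CO) = 38.217 mol; at 69.15% yield, n(CO) = 26.427 mol.
Step 2 (CO:CO2 = 2:2): theoretical n(CO2) = 26.427 mol, so theoretical mass = 26.427 × 44.01 = 1163.1 g.
At 86.94% yield, actual mass of CO2 = 1163.1 × 0.8694 = 1011.2 g.

1011 g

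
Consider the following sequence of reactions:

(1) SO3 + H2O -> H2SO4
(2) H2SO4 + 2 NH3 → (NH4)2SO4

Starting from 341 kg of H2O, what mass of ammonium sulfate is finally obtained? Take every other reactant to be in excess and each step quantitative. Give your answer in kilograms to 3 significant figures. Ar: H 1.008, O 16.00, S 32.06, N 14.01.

2500 kg

M(H2O) = 2(1.008) + 16.00 = 18.016 g/mol.
M((NH4)2SO4) = 2(14.01) + 8(1.008) + 32.06 + 4(16.00) = 132.144 g/mol.
341 kg = 341000 g.
n(H2O) = 341000 / 18.016 = 18930 mol.
Step 1 gives a 1:1 ratio of H2O to H2SO4, so n(H2SO4) = 18930 mol.
In step 2 the H2SO4:(NH4)2SO4 ratio is 1:1, so n((NH4)2SO4) = 18930 mol.
Mass of (NH4)2SO4 = 18930 × 132.144 = 2.501 × 10^6 g = 2500 kg.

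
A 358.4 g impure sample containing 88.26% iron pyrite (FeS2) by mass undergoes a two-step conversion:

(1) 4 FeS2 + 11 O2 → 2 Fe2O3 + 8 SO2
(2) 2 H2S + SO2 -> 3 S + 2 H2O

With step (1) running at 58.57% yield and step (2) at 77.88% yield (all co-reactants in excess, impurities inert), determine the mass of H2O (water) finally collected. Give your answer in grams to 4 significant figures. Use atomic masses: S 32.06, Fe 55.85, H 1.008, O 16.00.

86.67 g

Pure FeS2 = 358.4 × 0.8826 = 316.32 g.
M(FeS2) = 55.85 + 2(32.06) = 119.97 g/mol.
M(H2O) = 2(1.008) + 16.00 = 18.016 g/mol.
n(FeS2) = 316.32 / 119.97 = 2.6367 mol.
Step 1 (FeS2:SO2 = 4:8): theoretical n(SO2) = 5.2734 mol; at 58.57% yield, n(SO2) = 3.0886 mol.
Step 2 (SO2:H2O = 1:2): theoretical n(H2O) = 6.1772 mol, so theoretical mass = 6.1772 × 18.016 = 111.29 g.
At 77.88% yield, actual mass of H2O = 111.29 × 0.7788 = 86.672 g.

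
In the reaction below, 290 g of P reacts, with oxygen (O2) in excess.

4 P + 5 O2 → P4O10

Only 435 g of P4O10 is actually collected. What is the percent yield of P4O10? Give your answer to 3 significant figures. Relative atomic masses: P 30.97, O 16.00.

M(P) = 30.97 g/mol.
M(P4O10) = 4(30.97) + 10(16.00) = 283.88 g/mol.
n(P) = 290.0 g / 30.97 g/mol = 9.364 mol.
From the equation the P:P4O10 mole ratio is 4:1, so n(P4O10) = 9.364 × 1/4 = 2.341 mol.
Mass of P4O10 = 2.341 mol × 283.88 g/mol = 664.6 g.
This is the theoretical yield. Percent yield = 435 g / 664.6 g × 100% = 65.46%.

65.5 %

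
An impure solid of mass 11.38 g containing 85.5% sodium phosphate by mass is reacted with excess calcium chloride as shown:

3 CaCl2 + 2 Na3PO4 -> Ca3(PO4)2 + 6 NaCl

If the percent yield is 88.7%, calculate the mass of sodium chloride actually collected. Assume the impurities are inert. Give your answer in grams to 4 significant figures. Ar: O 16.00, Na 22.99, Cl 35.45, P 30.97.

9.230 g

Pure Na3PO4 available = 11.38 g × 0.855 = 9.7299 g.
M(Na3PO4) = 3(22.99) + 30.97 + 4(16.00) = 163.94 g/mol.
M(NaCl) = 22.99 + 35.45 = 58.44 g/mol.
n(Na3PO4) = 9.7299 g / 163.94 g/mol = 0.059350 mol.
From the equation the Na3PO4:NaCl mole ratio is 2:6, so n(NaCl) = 0.059350 × 6/2 = 0.17805 mol.
Mass of NaCl = 0.17805 mol × 58.44 g/mol = 10.405 g.
Actual mass collected = 10.405 g × 0.887 = 9.2295 g.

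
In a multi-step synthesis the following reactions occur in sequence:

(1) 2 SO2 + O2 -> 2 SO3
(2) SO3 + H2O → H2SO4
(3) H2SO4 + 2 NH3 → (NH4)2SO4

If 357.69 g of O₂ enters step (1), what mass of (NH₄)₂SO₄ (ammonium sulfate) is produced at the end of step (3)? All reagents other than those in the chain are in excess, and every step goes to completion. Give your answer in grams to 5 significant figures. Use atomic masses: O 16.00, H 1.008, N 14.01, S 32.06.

2954.2 g

M(O2) = 2(16.00) = 32.00 g/mol.
M((NH4)2SO4) = 2(14.01) + 8(1.008) + 32.06 + 4(16.00) = 132.144 g/mol.
n(O2) = 357.69 / 32.00 = 11.1778 mol.
Reaction (1): O2→SO3 ratio 1:2 ⇒ n(SO3) = 22.3556 mol.
Reaction (2): SO3→H2SO4 ratio 1:1 ⇒ n(H2SO4) = 22.3556 mol.
Reaction (3): H2SO4→(NH4)2SO4 ratio 1:1 ⇒ n((NH4)2SO4) = 22.3556 mol.
Mass of (NH4)2SO4 = 22.3556 × 132.144 = 2954.16 g.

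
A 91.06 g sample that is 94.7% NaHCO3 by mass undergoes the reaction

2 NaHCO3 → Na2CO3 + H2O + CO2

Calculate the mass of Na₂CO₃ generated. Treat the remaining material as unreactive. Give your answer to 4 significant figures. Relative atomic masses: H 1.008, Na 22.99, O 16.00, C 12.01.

Mass of pure NaHCO3 = 91.06 g × 0.947 = 86.234 g.
M(NaHCO3) = 22.99 + 1.008 + 12.01 + 3(16.00) = 84.008 g/mol.
M(Na2CO3) = 2(22.99) + 12.01 + 3(16.00) = 105.99 g/mol.
n(NaHCO3) = 86.234 g / 84.008 g/mol = 1.0265 mol.
From the equation the NaHCO3:Na2CO3 mole ratio is 2:1, so n(Na2CO3) = 1.0265 × 1/2 = 0.51325 mol.
Mass of Na2CO3 = 0.51325 mol × 105.99 g/mol = 54.399 g.

54.40 g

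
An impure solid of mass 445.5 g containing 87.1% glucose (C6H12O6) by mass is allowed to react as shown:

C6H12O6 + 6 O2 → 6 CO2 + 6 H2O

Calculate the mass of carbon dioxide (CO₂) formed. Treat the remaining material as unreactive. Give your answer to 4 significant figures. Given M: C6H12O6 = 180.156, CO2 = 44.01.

568.7 g

Mass of pure C6H12O6 = 445.5 g × 0.871 = 388.03 g.
n(C6H12O6) = 388.03 g / 180.156 g/mol = 2.1539 mol.
From the equation the C6H12O6:CO2 mole ratio is 1:6, so n(CO2) = 2.1539 × 6/1 = 12.923 mol.
Mass of CO2 = 12.923 mol × 44.01 g/mol = 568.75 g.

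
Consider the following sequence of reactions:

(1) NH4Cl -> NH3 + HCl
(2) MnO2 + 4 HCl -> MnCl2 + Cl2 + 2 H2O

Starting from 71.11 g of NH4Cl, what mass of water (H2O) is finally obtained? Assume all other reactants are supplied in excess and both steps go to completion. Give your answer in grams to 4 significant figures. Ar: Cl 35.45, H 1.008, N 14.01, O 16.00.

11.97 g

M(NH4Cl) = 14.01 + 4(1.008) + 35.45 = 53.492 g/mol.
M(H2O) = 2(1.008) + 16.00 = 18.016 g/mol.
n(NH4Cl) = 71.110 / 53.492 = 1.3294 mol.
Step 1 gives a 1:1 ratio of NH4Cl to HCl, so n(HCl) = 1.3294 mol.
In step 2 the HCl:H2O ratio is 4:2, so n(H2O) = 0.66468 mol.
Mass of H2O = 0.66468 × 18.016 = 11.975 g.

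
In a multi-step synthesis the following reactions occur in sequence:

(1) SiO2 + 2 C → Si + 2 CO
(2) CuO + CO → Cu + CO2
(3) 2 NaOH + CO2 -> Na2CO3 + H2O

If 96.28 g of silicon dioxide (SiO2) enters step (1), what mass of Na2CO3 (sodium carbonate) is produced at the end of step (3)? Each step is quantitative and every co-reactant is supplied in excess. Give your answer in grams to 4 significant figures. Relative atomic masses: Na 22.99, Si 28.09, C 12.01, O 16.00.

M(SiO2) = 28.09 + 2(16.00) = 60.09 g/mol.
M(Na2CO3) = 2(22.99) + 12.01 + 3(16.00) = 105.99 g/mol.
n(SiO2) = 96.28 / 60.09 = 1.6023 mol.
Reaction (1): SiO2→CO ratio 1:2 ⇒ n(CO) = 3.2045 mol.
Reaction (2): CO→CO2 ratio 1:1 ⇒ n(CO2) = 3.2045 mol.
Reaction (3): CO2→Na2CO3 ratio 1:1 ⇒ n(Na2CO3) = 3.2045 mol.
Mass of Na2CO3 = 3.2045 × 105.99 = 339.65 g.

339.6 g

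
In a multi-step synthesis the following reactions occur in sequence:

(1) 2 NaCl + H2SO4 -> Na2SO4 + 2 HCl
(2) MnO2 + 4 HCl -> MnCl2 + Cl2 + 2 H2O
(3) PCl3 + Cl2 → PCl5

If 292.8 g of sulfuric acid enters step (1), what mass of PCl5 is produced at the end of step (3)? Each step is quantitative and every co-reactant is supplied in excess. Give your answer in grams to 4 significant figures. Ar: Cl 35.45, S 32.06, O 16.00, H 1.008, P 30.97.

M(H2SO4) = 2(1.008) + 32.06 + 4(16.00) = 98.076 g/mol.
M(PCl5) = 30.97 + 5(35.45) = 208.22 g/mol.
n(H2SO4) = 292.8 / 98.076 = 2.9854 mol.
Reaction (1): H2SO4→HCl ratio 1:2 ⇒ n(HCl) = 5.9709 mol.
Reaction (2): HCl→Cl2 ratio 4:1 ⇒ n(Cl2) = 1.4927 mol.
Reaction (3): Cl2→PCl5 ratio 1:1 ⇒ n(PCl5) = 1.4927 mol.
Mass of PCl5 = 1.4927 × 208.22 = 310.81 g.

310.8 g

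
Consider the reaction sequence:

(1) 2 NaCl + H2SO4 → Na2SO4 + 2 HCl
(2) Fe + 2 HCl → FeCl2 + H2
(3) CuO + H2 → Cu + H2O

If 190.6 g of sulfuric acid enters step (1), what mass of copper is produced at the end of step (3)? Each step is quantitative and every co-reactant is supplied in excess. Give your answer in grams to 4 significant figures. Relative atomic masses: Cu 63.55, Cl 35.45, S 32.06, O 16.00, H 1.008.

123.5 g

M(H2SO4) = 2(1.008) + 32.06 + 4(16.00) = 98.076 g/mol.
M(Cu) = 63.55 g/mol.
n(H2SO4) = 190.6 / 98.076 = 1.9434 mol.
Reaction (1): H2SO4→HCl ratio 1:2 ⇒ n(HCl) = 3.8868 mol.
Reaction (2): HCl→H2 ratio 2:1 ⇒ n(H2) = 1.9434 mol.
Reaction (3): H2→Cu ratio 1:1 ⇒ n(Cu) = 1.9434 mol.
Mass of Cu = 1.9434 × 63.55 = 123.50 g.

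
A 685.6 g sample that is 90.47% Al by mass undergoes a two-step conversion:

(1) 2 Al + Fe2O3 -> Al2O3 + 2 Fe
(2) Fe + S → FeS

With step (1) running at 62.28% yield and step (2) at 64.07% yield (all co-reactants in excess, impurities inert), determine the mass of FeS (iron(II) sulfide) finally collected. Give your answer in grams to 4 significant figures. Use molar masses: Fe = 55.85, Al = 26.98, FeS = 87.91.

Pure Al = 685.6 × 0.9047 = 620.26 g.
n(Al) = 620.26 / 26.98 = 22.990 mol.
Step 1 (Al:Fe = 2:2): theoretical n(Fe) = 22.990 mol; at 62.28% yield, n(Fe) = 14.318 mol.
Step 2 (Fe:FeS = 1:1): theoretical n(FeS) = 14.318 mol, so theoretical mass = 14.318 × 87.91 = 1258.7 g.
At 64.07% yield, actual mass of FeS = 1258.7 × 0.6407 = 806.45 g.

806.4 g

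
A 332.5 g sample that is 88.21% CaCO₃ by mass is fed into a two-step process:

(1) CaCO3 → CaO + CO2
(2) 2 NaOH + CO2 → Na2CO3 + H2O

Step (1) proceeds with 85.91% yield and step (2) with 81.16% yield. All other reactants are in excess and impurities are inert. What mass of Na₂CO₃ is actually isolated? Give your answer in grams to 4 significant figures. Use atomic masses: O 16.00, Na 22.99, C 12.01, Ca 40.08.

216.6 g

Pure CaCO3 = 332.5 × 0.8821 = 293.30 g.
M(CaCO3) = 40.08 + 12.01 + 3(16.00) = 100.09 g/mol.
M(Na2CO3) = 2(22.99) + 12.01 + 3(16.00) = 105.99 g/mol.
n(CaCO3) = 293.30 / 100.09 = 2.9303 mol.
Step 1 (CaCO3:CO2 = 1:1): theoretical n(CO2) = 2.9303 mol; at 85.91% yield, n(CO2) = 2.5175 mol.
Step 2 (CO2:Na2CO3 = 1:1): theoretical n(Na2CO3) = 2.5175 mol, so theoretical mass = 2.5175 × 105.99 = 266.83 g.
At 81.16% yield, actual mass of Na2CO3 = 266.83 × 0.8116 = 216.56 g.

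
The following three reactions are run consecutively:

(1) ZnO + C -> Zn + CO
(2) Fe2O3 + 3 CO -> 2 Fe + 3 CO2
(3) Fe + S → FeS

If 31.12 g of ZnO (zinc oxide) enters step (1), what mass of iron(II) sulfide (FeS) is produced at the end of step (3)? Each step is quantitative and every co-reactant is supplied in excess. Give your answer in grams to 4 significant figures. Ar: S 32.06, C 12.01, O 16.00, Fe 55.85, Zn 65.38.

M(ZnO) = 65.38 + 16.00 = 81.38 g/mol.
M(FeS) = 55.85 + 32.06 = 87.91 g/mol.
n(ZnO) = 31.12 / 81.38 = 0.38240 mol.
Reaction (1): ZnO→CO ratio 1:1 ⇒ n(CO) = 0.38240 mol.
Reaction (2): CO→Fe ratio 3:2 ⇒ n(Fe) = 0.25494 mol.
Reaction (3): Fe→FeS ratio 1:1 ⇒ n(FeS) = 0.25494 mol.
Mass of FeS = 0.25494 × 87.91 = 22.411 g.

22.41 g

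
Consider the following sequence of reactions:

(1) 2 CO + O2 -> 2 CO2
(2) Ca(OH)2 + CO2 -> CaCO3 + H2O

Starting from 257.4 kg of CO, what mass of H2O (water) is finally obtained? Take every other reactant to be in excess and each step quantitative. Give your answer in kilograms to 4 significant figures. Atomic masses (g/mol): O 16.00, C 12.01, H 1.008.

165.6 kg

M(CO) = 12.01 + 16.00 = 28.01 g/mol.
M(H2O) = 2(1.008) + 16.00 = 18.016 g/mol.
257.4 kg = 257400 g.
n(CO) = 257400 / 28.01 = 9189.6 mol.
Step 1 gives a 2:2 ratio of CO to CO2, so n(CO2) = 9189.6 mol.
In step 2 the CO2:H2O ratio is 1:1, so n(H2O) = 9189.6 mol.
Mass of H2O = 9189.6 × 18.016 = 165560 g = 165.6 kg.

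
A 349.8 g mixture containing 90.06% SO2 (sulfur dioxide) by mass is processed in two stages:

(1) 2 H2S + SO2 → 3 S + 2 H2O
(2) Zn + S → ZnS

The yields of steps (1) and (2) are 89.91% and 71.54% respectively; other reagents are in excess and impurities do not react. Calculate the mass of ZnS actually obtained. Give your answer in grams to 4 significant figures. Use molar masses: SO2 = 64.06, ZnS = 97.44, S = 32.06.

Pure SO2 = 349.8 × 0.9006 = 315.03 g.
n(SO2) = 315.03 / 64.06 = 4.9177 mol.
Step 1 (SO2:S = 1:3): theoretical n(S) = 14.753 mol; at 89.91% yield, n(S) = 13.265 mol.
Step 2 (S:ZnS = 1:1): theoretical n(ZnS) = 13.265 mol, so theoretical mass = 13.265 × 97.44 = 1292.5 g.
At 71.54% yield, actual mass of ZnS = 1292.5 × 0.7154 = 924.66 g.

924.7 g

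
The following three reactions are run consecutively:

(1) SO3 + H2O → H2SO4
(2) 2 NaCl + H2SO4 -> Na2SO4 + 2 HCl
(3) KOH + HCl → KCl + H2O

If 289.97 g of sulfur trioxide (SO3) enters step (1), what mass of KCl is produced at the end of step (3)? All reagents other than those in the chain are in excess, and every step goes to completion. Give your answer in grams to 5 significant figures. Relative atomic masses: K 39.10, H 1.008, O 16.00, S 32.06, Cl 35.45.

540.03 g

M(SO3) = 32.06 + 3(16.00) = 80.06 g/mol.
M(KCl) = 39.10 + 35.45 = 74.55 g/mol.
n(SO3) = 289.97 / 80.06 = 3.62191 mol.
Reaction (1): SO3→H2SO4 ratio 1:1 ⇒ n(H2SO4) = 3.62191 mol.
Reaction (2): H2SO4→HCl ratio 1:2 ⇒ n(HCl) = 7.24382 mol.
Reaction (3): HCl→KCl ratio 1:1 ⇒ n(KCl) = 7.24382 mol.
Mass of KCl = 7.24382 × 74.55 = 540.027 g.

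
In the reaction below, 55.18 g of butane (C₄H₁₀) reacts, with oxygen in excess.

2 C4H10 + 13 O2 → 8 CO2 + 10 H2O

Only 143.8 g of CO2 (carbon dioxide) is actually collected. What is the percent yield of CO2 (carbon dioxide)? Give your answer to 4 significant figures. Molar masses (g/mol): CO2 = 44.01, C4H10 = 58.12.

n(C4H10) = 55.180 g / 58.12 g/mol = 0.94942 mol.
From the equation the C4H10:CO2 mole ratio is 2:8, so n(CO2) = 0.94942 × 8/2 = 3.7977 mol.
Mass of CO2 = 3.7977 mol × 44.01 g/mol = 167.14 g.
This is the theoretical yield. Percent yield = 143.8 g / 167.14 g × 100% = 86.038%.

86.04 %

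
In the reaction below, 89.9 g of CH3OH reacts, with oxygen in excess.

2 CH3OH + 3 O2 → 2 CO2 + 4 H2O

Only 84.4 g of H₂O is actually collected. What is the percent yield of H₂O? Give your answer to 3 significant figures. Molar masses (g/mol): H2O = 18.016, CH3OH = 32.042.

n(CH3OH) = 89.90 g / 32.042 g/mol = 2.806 mol.
From the equation the CH3OH:H2O mole ratio is 2:4, so n(H2O) = 2.806 × 4/2 = 5.611 mol.
Mass of H2O = 5.611 mol × 18.016 g/mol = 101.1 g.
This is the theoretical yield. Percent yield = 84.4 g / 101.1 g × 100% = 83.49%.

83.5 %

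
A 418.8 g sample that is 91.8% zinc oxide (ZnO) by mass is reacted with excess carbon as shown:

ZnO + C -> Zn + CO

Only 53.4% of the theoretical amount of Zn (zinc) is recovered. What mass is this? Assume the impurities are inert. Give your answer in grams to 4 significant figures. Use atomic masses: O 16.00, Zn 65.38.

164.9 g

Pure ZnO available = 418.8 g × 0.918 = 384.46 g.
M(ZnO) = 65.38 + 16.00 = 81.38 g/mol.
M(Zn) = 65.38 g/mol.
n(ZnO) = 384.46 g / 81.38 g/mol = 4.7242 mol.
From the equation the ZnO:Zn mole ratio is 1:1, so n(Zn) = 4.7242 × 1/1 = 4.7242 mol.
Mass of Zn = 4.7242 mol × 65.38 g/mol = 308.87 g.
Actual mass collected = 308.87 g × 0.534 = 164.94 g.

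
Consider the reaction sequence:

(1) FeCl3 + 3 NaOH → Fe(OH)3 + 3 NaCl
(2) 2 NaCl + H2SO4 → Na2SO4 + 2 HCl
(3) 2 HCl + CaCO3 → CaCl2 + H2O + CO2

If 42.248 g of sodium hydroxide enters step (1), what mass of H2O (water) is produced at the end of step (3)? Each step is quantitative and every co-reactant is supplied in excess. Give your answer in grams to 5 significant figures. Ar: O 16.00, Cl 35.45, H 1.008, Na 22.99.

9.5147 g

M(NaOH) = 22.99 + 16.00 + 1.008 = 39.998 g/mol.
M(H2O) = 2(1.008) + 16.00 = 18.016 g/mol.
n(NaOH) = 42.248 / 39.998 = 1.05625 mol.
Reaction (1): NaOH→NaCl ratio 3:3 ⇒ n(NaCl) = 1.05625 mol.
Reaction (2): NaCl→HCl ratio 2:2 ⇒ n(HCl) = 1.05625 mol.
Reaction (3): HCl→H2O ratio 2:1 ⇒ n(H2O) = 0.528126 mol.
Mass of H2O = 0.528126 × 18.016 = 9.51473 g.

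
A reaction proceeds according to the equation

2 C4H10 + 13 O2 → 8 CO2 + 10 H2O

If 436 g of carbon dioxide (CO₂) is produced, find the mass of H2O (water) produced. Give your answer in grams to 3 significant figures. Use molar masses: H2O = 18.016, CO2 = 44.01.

n(CO2) = 436.0 g / 44.01 g/mol = 9.907 mol.
From the equation the CO2:H2O mole ratio is 8:10, so n(H2O) = 9.907 × 10/8 = 12.38 mol.
Mass of H2O = 12.38 mol × 18.016 g/mol = 223.1 g.

223 g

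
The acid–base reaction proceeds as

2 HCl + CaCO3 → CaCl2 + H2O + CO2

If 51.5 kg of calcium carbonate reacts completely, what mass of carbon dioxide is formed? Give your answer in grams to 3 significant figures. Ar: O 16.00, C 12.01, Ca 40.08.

M(CaCO3) = 40.08 + 12.01 + 3(16.00) = 100.09 g/mol.
M(CO2) = 12.01 + 2(16.00) = 44.01 g/mol.
Convert: 51.5 kg = 51500 g.
n(CaCO3) = 51500 g / 100.09 g/mol = 514.5 mol.
From the equation the CaCO3:CO2 mole ratio is 1:1, so n(CO2) = 514.5 × 1/1 = 514.5 mol.
Mass of CO2 = 514.5 mol × 44.01 g/mol = 22640 g.

22600 g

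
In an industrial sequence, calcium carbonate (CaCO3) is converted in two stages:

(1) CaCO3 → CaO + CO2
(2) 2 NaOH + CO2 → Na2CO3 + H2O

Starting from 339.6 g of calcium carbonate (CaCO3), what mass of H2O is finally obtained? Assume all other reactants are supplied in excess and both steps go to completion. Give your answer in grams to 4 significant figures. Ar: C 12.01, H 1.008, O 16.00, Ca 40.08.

M(CaCO3) = 40.08 + 12.01 + 3(16.00) = 100.09 g/mol.
M(H2O) = 2(1.008) + 16.00 = 18.016 g/mol.
n(CaCO3) = 339.60 / 100.09 = 3.3929 mol.
Step 1 gives a 1:1 ratio of CaCO3 to CO2, so n(CO2) = 3.3929 mol.
In step 2 the CO2:H2O ratio is 1:1, so n(H2O) = 3.3929 mol.
Mass of H2O = 3.3929 × 18.016 = 61.127 g.

61.13 g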